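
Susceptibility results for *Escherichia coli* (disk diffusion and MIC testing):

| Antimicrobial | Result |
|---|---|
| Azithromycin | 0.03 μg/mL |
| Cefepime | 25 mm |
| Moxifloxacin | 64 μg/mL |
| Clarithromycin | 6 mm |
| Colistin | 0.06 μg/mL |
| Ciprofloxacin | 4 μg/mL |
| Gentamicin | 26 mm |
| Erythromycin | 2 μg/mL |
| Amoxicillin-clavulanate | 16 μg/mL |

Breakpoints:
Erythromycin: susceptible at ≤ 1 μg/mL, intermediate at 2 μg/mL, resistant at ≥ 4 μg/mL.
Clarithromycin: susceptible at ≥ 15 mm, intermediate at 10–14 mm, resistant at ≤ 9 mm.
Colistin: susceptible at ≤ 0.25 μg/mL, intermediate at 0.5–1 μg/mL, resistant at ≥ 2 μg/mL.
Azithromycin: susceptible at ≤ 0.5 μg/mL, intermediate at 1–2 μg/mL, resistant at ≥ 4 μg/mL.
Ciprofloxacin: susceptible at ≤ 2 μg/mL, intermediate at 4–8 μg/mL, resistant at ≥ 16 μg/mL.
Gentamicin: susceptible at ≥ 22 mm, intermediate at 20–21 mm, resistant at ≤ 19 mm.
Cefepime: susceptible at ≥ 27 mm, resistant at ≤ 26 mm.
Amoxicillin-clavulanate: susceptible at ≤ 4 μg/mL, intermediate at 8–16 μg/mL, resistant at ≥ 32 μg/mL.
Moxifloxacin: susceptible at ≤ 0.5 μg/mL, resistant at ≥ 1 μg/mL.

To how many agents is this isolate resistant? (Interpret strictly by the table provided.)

3

Azithromycin: 0.03 μg/mL is ≤ 0.5 μg/mL → susceptible
Cefepime 25 mm: ≤ 26 mm → R
Moxifloxacin (64 μg/mL) ≥ 1 μg/mL ⇒ Resistant
Clarithromycin (6 mm) ≤ 9 mm → R
Colistin (0.06 μg/mL) ≤ 0.25 μg/mL → S
Ciprofloxacin: 4 μg/mL is in 4–8 μg/mL — I
Gentamicin 26 mm: ≥ 22 mm ⇒ Susceptible
Erythromycin: 2 μg/mL is = 2 μg/mL → intermediate
Amoxicillin-clavulanate: 16 μg/mL is in 8–16 μg/mL → I
Resistant: 3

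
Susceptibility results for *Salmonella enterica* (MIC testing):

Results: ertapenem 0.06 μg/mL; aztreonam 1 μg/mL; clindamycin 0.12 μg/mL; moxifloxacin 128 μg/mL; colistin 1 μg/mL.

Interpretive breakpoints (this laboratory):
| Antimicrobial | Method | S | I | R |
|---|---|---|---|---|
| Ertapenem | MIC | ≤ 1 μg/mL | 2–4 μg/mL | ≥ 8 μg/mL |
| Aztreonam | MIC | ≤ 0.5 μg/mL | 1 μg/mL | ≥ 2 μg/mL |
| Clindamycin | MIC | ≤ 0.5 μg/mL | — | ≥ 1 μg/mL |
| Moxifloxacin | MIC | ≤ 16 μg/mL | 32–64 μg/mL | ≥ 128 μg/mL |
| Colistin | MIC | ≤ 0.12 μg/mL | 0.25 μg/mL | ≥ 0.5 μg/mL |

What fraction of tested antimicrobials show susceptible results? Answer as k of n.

Ertapenem (0.06 μg/mL) ≤ 1 μg/mL → Susceptible
Aztreonam (1 μg/mL) = 1 μg/mL ⇒ I
Clindamycin (0.12 μg/mL) ≤ 0.5 μg/mL ⇒ susceptible
Moxifloxacin (128 μg/mL) ≥ 128 μg/mL → Resistant
Colistin 1 μg/mL: ≥ 0.5 μg/mL ⇒ resistant
Susceptible: 2/5

2 of 5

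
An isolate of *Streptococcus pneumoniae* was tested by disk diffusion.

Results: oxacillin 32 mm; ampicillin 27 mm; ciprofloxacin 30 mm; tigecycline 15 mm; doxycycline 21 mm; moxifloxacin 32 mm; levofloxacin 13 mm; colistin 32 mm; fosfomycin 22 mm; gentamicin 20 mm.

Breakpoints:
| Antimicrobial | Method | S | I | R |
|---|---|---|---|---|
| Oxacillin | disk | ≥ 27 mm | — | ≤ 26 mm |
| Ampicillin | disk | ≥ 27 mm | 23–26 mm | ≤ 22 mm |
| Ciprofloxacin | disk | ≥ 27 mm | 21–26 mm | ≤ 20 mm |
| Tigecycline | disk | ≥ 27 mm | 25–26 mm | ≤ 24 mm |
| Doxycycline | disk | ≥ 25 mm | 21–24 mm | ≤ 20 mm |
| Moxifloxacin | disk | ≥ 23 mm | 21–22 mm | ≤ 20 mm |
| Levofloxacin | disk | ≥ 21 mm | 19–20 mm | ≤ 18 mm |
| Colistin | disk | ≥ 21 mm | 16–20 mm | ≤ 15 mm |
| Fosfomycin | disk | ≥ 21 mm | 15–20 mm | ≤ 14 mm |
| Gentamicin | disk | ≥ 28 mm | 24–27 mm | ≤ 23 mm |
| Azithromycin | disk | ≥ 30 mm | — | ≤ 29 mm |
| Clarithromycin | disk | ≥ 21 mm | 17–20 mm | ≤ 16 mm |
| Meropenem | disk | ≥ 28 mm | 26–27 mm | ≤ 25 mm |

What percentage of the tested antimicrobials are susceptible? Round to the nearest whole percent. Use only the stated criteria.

60%

Oxacillin: 32 mm is ≥ 27 mm — S
Ampicillin (27 mm) ≥ 27 mm ⇒ Susceptible
Ciprofloxacin: 30 mm is ≥ 27 mm → susceptible
Tigecycline (15 mm) ≤ 24 mm → R
Doxycycline (21 mm) in 21–24 mm — Intermediate
Moxifloxacin (32 mm) ≥ 23 mm → S
Levofloxacin 13 mm: ≤ 18 mm → Resistant
Colistin (32 mm) ≥ 21 mm → S
Fosfomycin (22 mm) ≥ 21 mm → Susceptible
Gentamicin (20 mm) ≤ 23 mm → R
Susceptible: 6/10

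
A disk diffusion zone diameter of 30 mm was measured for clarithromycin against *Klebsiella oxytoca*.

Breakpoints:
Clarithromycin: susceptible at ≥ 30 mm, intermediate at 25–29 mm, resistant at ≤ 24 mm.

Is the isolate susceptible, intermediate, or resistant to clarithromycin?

Susceptible

Clarithromycin (30 mm) ≥ 30 mm ⇒ susceptible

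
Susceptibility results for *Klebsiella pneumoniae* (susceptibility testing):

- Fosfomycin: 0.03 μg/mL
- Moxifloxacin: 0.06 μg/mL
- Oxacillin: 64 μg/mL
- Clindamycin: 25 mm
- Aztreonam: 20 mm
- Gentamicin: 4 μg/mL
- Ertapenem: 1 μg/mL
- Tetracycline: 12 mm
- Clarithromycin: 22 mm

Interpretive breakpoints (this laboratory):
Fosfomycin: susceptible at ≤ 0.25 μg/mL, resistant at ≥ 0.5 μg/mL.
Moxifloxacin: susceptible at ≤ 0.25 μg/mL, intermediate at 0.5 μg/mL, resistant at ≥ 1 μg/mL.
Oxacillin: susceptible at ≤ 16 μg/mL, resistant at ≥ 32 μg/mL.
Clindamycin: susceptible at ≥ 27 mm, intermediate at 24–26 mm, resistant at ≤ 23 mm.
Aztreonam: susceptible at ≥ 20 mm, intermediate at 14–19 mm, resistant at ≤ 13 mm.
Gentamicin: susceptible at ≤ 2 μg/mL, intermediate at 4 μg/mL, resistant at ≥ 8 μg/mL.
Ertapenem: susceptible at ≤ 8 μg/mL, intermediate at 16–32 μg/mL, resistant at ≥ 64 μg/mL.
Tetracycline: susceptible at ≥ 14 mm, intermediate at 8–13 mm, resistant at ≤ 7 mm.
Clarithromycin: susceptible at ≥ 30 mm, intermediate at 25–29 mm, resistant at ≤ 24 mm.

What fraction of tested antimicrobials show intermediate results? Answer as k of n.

Fosfomycin (0.03 μg/mL) ≤ 0.25 μg/mL — S
Moxifloxacin: 0.06 μg/mL is ≤ 0.25 μg/mL ⇒ Susceptible
Oxacillin 64 μg/mL: ≥ 32 μg/mL → R
Clindamycin: 25 mm is in 24–26 mm → intermediate
Aztreonam (20 mm) ≥ 20 mm → susceptible
Gentamicin 4 μg/mL: = 4 μg/mL ⇒ intermediate
Ertapenem: 1 μg/mL is ≤ 8 μg/mL ⇒ Susceptible
Tetracycline (12 mm) in 8–13 mm → intermediate
Clarithromycin: 22 mm is ≤ 24 mm — Resistant
Intermediate: 3/9

3 of 9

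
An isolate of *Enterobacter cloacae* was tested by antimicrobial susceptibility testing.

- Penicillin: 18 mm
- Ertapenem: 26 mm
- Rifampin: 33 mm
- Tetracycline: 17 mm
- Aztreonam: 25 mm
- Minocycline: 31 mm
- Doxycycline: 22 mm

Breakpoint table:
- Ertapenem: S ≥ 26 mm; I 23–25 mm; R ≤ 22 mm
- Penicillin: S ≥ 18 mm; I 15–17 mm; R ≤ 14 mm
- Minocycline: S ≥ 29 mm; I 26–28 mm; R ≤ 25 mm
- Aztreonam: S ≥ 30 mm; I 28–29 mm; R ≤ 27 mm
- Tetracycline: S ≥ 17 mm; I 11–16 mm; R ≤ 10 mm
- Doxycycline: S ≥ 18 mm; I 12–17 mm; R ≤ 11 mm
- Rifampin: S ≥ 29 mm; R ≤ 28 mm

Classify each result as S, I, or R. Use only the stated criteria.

S, S, S, S, R, S, S

Penicillin 18 mm: ≥ 18 mm — Susceptible
Ertapenem: 26 mm is ≥ 26 mm ⇒ susceptible
Rifampin: 33 mm is ≥ 29 mm → Susceptible
Tetracycline 17 mm: ≥ 17 mm ⇒ Susceptible
Aztreonam 25 mm: ≤ 27 mm → Resistant
Minocycline: 31 mm is ≥ 29 mm — Susceptible
Doxycycline (22 mm) ≥ 18 mm ⇒ susceptible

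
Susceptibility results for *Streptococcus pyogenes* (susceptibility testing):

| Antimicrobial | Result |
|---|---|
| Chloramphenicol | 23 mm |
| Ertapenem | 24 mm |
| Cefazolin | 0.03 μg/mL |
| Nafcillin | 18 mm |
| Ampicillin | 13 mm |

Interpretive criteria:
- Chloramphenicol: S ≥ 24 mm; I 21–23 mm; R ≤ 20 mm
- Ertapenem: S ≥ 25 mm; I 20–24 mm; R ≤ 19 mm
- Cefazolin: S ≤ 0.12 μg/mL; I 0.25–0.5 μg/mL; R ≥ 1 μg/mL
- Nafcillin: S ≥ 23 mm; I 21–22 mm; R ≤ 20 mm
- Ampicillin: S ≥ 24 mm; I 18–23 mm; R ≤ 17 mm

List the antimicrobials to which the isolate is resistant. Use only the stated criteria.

Chloramphenicol (23 mm) in 21–23 mm → intermediate
Ertapenem (24 mm) in 20–24 mm ⇒ Intermediate
Cefazolin 0.03 μg/mL: ≤ 0.12 μg/mL — Susceptible
Nafcillin 18 mm: ≤ 20 mm — resistant
Ampicillin: 13 mm is ≤ 17 mm — Resistant

nafcillin, ampicillin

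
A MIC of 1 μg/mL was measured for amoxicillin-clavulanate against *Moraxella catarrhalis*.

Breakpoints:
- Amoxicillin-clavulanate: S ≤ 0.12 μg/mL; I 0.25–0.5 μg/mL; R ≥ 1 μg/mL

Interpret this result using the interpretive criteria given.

R

Amoxicillin-clavulanate 1 μg/mL: ≥ 1 μg/mL — R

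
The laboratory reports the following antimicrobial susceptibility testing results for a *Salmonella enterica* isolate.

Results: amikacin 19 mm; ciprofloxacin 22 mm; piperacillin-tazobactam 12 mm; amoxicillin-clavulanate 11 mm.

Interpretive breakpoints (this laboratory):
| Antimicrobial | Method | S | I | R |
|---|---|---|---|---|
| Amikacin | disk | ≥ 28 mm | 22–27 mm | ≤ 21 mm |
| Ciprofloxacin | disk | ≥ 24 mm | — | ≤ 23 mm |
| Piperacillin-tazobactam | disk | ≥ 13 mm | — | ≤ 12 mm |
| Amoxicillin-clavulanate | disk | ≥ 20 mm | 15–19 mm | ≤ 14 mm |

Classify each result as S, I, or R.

R, R, R, R

Amikacin: 19 mm is ≤ 21 mm — R
Ciprofloxacin: 22 mm is ≤ 23 mm ⇒ R
Piperacillin-tazobactam 12 mm: ≤ 12 mm — Resistant
Amoxicillin-clavulanate (11 mm) ≤ 14 mm — resistant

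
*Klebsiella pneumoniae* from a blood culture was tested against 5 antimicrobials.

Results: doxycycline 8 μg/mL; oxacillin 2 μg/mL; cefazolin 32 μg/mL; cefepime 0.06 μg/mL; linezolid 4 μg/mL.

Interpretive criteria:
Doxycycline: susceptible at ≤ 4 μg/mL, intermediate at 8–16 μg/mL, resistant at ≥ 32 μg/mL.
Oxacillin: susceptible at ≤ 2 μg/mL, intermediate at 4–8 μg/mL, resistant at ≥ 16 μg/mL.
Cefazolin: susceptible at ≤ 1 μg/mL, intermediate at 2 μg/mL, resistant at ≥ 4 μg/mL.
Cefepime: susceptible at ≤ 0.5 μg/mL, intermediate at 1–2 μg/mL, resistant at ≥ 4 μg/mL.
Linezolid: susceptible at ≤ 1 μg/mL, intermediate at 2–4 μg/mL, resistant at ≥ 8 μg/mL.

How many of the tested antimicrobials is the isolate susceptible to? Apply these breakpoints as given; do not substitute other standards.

2

Doxycycline 8 μg/mL: in 8–16 μg/mL — I
Oxacillin: 2 μg/mL is ≤ 2 μg/mL ⇒ Susceptible
Cefazolin (32 μg/mL) ≥ 4 μg/mL ⇒ resistant
Cefepime: 0.06 μg/mL is ≤ 0.5 μg/mL → Susceptible
Linezolid 4 μg/mL: in 2–4 μg/mL → intermediate
Susceptible: 2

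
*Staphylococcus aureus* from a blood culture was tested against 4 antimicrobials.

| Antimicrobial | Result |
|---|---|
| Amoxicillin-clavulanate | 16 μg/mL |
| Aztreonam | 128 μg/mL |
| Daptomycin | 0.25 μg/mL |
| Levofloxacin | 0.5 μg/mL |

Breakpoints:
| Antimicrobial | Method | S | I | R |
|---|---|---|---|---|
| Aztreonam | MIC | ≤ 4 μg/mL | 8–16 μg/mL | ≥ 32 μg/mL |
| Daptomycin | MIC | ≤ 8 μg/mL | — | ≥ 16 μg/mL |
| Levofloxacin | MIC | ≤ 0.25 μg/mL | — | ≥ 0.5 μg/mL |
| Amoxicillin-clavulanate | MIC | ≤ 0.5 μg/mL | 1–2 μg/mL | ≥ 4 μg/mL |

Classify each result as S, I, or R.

R, R, S, R

Amoxicillin-clavulanate (16 μg/mL) ≥ 4 μg/mL → Resistant
Aztreonam 128 μg/mL: ≥ 32 μg/mL ⇒ Resistant
Daptomycin 0.25 μg/mL: ≤ 8 μg/mL ⇒ Susceptible
Levofloxacin (0.5 μg/mL) ≥ 0.5 μg/mL ⇒ Resistant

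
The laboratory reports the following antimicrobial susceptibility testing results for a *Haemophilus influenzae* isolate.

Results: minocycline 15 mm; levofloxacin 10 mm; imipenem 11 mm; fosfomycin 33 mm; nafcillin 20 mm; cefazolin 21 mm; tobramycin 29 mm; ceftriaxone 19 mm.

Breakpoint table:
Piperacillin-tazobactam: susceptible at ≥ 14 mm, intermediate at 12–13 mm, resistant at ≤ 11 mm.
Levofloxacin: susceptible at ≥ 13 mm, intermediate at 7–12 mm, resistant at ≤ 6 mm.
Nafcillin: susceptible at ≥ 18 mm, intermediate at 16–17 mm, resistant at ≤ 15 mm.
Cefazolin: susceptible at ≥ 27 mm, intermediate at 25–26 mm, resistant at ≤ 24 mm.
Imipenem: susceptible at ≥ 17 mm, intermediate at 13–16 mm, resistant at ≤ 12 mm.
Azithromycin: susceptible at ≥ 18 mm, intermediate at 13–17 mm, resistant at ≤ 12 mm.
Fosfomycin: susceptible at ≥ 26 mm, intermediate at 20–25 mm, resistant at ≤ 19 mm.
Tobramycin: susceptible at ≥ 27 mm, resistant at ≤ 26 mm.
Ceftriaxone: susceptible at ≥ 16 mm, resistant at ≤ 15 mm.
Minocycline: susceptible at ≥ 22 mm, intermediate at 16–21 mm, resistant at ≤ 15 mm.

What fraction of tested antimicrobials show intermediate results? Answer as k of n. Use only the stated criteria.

1 of 8

Minocycline 15 mm: ≤ 15 mm → resistant
Levofloxacin 10 mm: in 7–12 mm → intermediate
Imipenem (11 mm) ≤ 12 mm ⇒ R
Fosfomycin: 33 mm is ≥ 26 mm — S
Nafcillin: 20 mm is ≥ 18 mm ⇒ S
Cefazolin 21 mm: ≤ 24 mm ⇒ Resistant
Tobramycin (29 mm) ≥ 27 mm → susceptible
Ceftriaxone: 19 mm is ≥ 16 mm — susceptible
Intermediate: 1/8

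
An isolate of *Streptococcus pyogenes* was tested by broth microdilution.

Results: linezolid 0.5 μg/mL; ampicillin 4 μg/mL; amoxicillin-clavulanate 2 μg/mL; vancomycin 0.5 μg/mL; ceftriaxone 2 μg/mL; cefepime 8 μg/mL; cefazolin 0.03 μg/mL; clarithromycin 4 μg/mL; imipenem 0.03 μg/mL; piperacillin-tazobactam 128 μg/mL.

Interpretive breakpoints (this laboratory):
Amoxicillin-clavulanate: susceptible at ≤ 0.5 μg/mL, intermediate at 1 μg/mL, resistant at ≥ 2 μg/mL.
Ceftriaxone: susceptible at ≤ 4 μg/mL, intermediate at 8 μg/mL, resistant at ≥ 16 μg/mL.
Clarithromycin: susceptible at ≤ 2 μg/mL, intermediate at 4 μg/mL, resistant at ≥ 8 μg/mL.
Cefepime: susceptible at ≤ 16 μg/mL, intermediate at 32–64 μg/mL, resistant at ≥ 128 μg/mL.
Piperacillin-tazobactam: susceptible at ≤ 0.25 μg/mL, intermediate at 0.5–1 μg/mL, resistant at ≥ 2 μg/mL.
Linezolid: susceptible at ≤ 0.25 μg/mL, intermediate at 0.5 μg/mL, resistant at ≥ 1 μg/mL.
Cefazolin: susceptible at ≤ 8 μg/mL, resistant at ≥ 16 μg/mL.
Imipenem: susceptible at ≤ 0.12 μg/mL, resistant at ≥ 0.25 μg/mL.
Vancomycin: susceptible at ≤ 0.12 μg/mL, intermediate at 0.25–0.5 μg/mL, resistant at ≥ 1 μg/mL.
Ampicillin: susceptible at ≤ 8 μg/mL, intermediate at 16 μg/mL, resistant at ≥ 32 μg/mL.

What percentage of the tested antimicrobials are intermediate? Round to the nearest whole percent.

Linezolid 0.5 μg/mL: = 0.5 μg/mL → intermediate
Ampicillin: 4 μg/mL is ≤ 8 μg/mL — Susceptible
Amoxicillin-clavulanate 2 μg/mL: ≥ 2 μg/mL → R
Vancomycin 0.5 μg/mL: in 0.25–0.5 μg/mL — I
Ceftriaxone: 2 μg/mL is ≤ 4 μg/mL ⇒ S
Cefepime: 8 μg/mL is ≤ 16 μg/mL ⇒ Susceptible
Cefazolin (0.03 μg/mL) ≤ 8 μg/mL ⇒ S
Clarithromycin 4 μg/mL: = 4 μg/mL — intermediate
Imipenem (0.03 μg/mL) ≤ 0.12 μg/mL ⇒ S
Piperacillin-tazobactam 128 μg/mL: ≥ 2 μg/mL → resistant
Intermediate: 3/10

30%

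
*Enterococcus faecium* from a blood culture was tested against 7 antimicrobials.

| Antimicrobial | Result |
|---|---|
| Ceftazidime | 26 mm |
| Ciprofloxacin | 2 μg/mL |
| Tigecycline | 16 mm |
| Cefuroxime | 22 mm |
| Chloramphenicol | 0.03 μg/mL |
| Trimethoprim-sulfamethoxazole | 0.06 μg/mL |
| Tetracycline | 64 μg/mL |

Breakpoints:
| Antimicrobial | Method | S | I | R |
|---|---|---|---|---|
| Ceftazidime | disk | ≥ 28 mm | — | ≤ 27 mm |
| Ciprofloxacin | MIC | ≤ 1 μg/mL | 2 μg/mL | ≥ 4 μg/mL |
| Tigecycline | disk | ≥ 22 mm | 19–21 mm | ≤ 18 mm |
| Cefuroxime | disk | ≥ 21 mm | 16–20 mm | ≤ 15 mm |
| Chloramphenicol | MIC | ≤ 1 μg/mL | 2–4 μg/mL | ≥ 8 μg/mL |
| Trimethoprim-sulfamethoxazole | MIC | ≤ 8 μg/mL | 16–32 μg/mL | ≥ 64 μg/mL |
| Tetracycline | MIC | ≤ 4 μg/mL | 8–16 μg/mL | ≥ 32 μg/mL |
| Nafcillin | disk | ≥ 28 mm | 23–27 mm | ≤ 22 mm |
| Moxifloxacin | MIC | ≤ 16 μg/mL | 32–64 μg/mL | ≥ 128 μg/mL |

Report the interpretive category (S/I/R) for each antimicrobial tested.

Ceftazidime: 26 mm is ≤ 27 mm → Resistant
Ciprofloxacin: 2 μg/mL is = 2 μg/mL → Intermediate
Tigecycline: 16 mm is ≤ 18 mm — Resistant
Cefuroxime 22 mm: ≥ 21 mm → S
Chloramphenicol: 0.03 μg/mL is ≤ 1 μg/mL → Susceptible
Trimethoprim-sulfamethoxazole 0.06 μg/mL: ≤ 8 μg/mL → susceptible
Tetracycline: 64 μg/mL is ≥ 32 μg/mL → Resistant

R, I, R, S, S, S, R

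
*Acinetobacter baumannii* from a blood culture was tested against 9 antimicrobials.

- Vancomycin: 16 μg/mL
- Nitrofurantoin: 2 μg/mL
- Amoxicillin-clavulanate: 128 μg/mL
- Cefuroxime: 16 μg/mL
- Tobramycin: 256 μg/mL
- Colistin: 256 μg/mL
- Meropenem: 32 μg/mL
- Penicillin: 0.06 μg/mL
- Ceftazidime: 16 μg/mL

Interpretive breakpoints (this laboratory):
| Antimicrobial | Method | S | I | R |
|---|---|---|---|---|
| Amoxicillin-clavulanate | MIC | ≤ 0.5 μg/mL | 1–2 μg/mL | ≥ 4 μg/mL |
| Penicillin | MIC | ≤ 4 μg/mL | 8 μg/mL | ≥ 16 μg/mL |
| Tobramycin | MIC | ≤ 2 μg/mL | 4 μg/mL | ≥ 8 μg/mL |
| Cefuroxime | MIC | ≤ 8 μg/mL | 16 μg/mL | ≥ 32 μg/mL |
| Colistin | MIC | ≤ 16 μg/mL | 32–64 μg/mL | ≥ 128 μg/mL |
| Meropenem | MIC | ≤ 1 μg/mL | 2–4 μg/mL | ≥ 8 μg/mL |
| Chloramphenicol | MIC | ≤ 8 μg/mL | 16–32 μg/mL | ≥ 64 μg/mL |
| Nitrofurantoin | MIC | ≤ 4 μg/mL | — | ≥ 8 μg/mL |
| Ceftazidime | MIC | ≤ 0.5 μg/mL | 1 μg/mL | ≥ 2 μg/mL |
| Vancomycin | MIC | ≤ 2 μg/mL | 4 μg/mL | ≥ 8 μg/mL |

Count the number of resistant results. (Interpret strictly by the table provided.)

Vancomycin 16 μg/mL: ≥ 8 μg/mL — resistant
Nitrofurantoin: 2 μg/mL is ≤ 4 μg/mL — susceptible
Amoxicillin-clavulanate 128 μg/mL: ≥ 4 μg/mL ⇒ resistant
Cefuroxime 16 μg/mL: = 16 μg/mL ⇒ I
Tobramycin (256 μg/mL) ≥ 8 μg/mL → Resistant
Colistin: 256 μg/mL is ≥ 128 μg/mL → Resistant
Meropenem (32 μg/mL) ≥ 8 μg/mL ⇒ resistant
Penicillin 0.06 μg/mL: ≤ 4 μg/mL → Susceptible
Ceftazidime 16 μg/mL: ≥ 2 μg/mL ⇒ Resistant
Resistant: 6

6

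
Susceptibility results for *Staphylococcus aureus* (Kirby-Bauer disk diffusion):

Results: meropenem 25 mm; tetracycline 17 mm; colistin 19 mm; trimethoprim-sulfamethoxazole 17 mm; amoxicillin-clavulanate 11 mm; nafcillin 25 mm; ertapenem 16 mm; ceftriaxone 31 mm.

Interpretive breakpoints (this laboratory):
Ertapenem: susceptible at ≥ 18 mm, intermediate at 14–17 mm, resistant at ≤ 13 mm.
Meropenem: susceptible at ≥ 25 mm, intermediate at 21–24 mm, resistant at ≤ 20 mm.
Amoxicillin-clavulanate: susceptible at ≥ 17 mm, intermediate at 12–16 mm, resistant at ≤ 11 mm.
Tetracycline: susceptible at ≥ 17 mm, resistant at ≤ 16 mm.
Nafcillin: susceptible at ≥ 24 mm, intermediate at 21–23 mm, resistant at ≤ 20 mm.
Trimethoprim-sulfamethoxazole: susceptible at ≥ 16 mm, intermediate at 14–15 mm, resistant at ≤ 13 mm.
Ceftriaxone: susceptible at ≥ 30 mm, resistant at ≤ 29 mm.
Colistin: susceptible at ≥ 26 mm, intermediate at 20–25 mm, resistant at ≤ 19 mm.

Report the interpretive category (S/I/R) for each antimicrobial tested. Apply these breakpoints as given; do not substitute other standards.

Meropenem (25 mm) ≥ 25 mm → S
Tetracycline: 17 mm is ≥ 17 mm — Susceptible
Colistin 19 mm: ≤ 19 mm ⇒ resistant
Trimethoprim-sulfamethoxazole 17 mm: ≥ 16 mm → S
Amoxicillin-clavulanate (11 mm) ≤ 11 mm → resistant
Nafcillin 25 mm: ≥ 24 mm ⇒ S
Ertapenem (16 mm) in 14–17 mm ⇒ I
Ceftriaxone 31 mm: ≥ 30 mm ⇒ Susceptible

S, S, R, S, R, S, I, S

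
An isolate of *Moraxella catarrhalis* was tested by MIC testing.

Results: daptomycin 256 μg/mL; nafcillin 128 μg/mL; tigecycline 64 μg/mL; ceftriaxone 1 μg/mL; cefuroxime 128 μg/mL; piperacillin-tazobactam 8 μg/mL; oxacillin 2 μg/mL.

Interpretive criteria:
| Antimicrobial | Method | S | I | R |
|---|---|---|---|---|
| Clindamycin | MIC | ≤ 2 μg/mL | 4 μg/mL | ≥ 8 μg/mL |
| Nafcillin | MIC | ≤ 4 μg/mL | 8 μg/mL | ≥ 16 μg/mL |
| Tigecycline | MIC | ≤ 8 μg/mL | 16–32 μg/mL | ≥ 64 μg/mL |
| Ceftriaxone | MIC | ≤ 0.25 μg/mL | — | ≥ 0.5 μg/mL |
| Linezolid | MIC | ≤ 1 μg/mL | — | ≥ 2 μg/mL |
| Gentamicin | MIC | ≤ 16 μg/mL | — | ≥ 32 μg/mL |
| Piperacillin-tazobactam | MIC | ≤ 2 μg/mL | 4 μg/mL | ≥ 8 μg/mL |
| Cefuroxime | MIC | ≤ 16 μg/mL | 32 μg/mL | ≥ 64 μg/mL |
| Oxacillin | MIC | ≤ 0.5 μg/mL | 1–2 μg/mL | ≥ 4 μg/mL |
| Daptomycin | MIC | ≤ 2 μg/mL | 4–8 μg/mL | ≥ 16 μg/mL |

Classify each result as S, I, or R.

Daptomycin (256 μg/mL) ≥ 16 μg/mL → resistant
Nafcillin 128 μg/mL: ≥ 16 μg/mL ⇒ resistant
Tigecycline 64 μg/mL: ≥ 64 μg/mL — resistant
Ceftriaxone 1 μg/mL: ≥ 0.5 μg/mL ⇒ R
Cefuroxime: 128 μg/mL is ≥ 64 μg/mL — resistant
Piperacillin-tazobactam 8 μg/mL: ≥ 8 μg/mL — R
Oxacillin (2 μg/mL) in 1–2 μg/mL → I

R, R, R, R, R, R, I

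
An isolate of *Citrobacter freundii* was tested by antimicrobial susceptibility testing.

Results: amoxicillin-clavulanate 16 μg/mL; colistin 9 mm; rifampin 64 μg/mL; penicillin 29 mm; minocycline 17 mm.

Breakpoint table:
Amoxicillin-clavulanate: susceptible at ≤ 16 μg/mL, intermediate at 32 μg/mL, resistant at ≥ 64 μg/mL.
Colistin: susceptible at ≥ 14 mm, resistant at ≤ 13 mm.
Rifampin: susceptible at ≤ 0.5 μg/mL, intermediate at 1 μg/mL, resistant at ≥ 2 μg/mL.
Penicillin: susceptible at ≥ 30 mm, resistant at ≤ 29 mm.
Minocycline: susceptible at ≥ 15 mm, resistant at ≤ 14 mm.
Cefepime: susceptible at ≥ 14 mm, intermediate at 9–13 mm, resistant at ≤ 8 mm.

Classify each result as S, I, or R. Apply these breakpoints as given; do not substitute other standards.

S, R, R, R, S

Amoxicillin-clavulanate 16 μg/mL: ≤ 16 μg/mL ⇒ susceptible
Colistin (9 mm) ≤ 13 mm — Resistant
Rifampin (64 μg/mL) ≥ 2 μg/mL ⇒ resistant
Penicillin: 29 mm is ≤ 29 mm — resistant
Minocycline 17 mm: ≥ 15 mm → S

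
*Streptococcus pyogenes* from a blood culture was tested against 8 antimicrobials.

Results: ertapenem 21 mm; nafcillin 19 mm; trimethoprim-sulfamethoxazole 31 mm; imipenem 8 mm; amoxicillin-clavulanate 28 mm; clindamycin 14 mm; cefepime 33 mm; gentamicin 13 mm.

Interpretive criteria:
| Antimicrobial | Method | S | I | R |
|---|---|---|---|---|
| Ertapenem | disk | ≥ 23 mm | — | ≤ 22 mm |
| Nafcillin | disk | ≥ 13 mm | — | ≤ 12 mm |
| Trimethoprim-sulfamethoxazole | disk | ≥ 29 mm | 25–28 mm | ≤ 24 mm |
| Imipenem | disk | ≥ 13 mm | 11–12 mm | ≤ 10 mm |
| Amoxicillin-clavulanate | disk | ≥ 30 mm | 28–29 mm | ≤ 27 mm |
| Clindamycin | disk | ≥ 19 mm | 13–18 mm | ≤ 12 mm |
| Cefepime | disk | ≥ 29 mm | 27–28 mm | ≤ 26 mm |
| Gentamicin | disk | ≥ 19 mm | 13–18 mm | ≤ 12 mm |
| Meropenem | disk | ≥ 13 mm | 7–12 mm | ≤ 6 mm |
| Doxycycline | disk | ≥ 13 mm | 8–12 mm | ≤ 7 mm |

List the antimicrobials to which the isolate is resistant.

ertapenem, imipenem

Ertapenem (21 mm) ≤ 22 mm → resistant
Nafcillin: 19 mm is ≥ 13 mm ⇒ S
Trimethoprim-sulfamethoxazole: 31 mm is ≥ 29 mm ⇒ susceptible
Imipenem 8 mm: ≤ 10 mm ⇒ resistant
Amoxicillin-clavulanate (28 mm) in 28–29 mm → I
Clindamycin (14 mm) in 13–18 mm ⇒ Intermediate
Cefepime (33 mm) ≥ 29 mm → susceptible
Gentamicin: 13 mm is in 13–18 mm → Intermediate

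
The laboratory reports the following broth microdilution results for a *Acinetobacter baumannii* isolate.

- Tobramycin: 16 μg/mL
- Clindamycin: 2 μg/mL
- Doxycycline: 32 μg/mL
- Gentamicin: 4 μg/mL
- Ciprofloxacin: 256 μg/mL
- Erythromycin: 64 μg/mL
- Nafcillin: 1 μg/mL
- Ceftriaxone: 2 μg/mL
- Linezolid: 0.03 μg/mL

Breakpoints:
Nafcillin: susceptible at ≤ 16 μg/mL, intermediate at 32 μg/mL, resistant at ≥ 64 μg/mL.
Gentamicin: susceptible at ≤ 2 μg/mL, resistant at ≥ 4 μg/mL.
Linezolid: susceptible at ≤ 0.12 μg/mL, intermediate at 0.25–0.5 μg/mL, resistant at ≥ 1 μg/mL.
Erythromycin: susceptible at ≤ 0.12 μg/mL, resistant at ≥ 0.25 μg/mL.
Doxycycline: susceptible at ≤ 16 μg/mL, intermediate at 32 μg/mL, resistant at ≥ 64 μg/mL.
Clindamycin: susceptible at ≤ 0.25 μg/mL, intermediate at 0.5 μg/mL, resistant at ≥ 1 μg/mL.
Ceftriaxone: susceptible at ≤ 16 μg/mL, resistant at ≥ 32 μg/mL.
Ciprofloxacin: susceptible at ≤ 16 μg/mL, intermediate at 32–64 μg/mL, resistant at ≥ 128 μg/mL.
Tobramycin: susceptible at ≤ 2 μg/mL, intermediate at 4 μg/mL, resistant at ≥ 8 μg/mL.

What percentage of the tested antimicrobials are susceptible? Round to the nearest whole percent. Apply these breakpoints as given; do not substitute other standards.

33%

Tobramycin: 16 μg/mL is ≥ 8 μg/mL — Resistant
Clindamycin: 2 μg/mL is ≥ 1 μg/mL — Resistant
Doxycycline 32 μg/mL: = 32 μg/mL → intermediate
Gentamicin 4 μg/mL: ≥ 4 μg/mL — Resistant
Ciprofloxacin 256 μg/mL: ≥ 128 μg/mL → resistant
Erythromycin 64 μg/mL: ≥ 0.25 μg/mL → resistant
Nafcillin 1 μg/mL: ≤ 16 μg/mL — Susceptible
Ceftriaxone: 2 μg/mL is ≤ 16 μg/mL — Susceptible
Linezolid 0.03 μg/mL: ≤ 0.12 μg/mL — S
Susceptible: 3/9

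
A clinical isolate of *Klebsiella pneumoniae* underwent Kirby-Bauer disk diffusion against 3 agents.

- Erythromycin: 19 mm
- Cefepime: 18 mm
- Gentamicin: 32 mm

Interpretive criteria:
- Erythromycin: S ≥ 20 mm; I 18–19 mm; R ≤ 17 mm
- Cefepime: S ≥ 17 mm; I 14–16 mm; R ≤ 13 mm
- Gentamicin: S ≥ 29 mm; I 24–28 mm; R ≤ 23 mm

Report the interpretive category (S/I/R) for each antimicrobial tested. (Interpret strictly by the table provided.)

Erythromycin (19 mm) in 18–19 mm ⇒ Intermediate
Cefepime: 18 mm is ≥ 17 mm ⇒ S
Gentamicin 32 mm: ≥ 29 mm ⇒ susceptible

I, S, S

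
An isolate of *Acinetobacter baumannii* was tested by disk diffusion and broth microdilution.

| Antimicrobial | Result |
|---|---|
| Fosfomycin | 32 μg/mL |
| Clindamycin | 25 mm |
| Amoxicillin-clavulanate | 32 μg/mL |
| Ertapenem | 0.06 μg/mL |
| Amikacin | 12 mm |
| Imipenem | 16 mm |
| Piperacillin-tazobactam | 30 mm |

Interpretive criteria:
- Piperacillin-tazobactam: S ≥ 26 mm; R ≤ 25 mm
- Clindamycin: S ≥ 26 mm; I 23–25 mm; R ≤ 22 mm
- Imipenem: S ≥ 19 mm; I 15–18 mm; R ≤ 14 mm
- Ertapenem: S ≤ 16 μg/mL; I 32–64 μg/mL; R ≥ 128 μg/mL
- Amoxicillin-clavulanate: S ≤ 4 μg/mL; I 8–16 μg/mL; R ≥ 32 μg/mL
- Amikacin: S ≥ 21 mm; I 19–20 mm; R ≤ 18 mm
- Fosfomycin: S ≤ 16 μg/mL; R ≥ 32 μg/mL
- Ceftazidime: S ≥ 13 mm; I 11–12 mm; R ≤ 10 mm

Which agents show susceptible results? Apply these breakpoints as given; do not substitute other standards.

Fosfomycin (32 μg/mL) ≥ 32 μg/mL → R
Clindamycin 25 mm: in 23–25 mm — intermediate
Amoxicillin-clavulanate: 32 μg/mL is ≥ 32 μg/mL — R
Ertapenem (0.06 μg/mL) ≤ 16 μg/mL ⇒ Susceptible
Amikacin 12 mm: ≤ 18 mm ⇒ Resistant
Imipenem (16 mm) in 15–18 mm → Intermediate
Piperacillin-tazobactam (30 mm) ≥ 26 mm — susceptible

ertapenem, piperacillin-tazobactam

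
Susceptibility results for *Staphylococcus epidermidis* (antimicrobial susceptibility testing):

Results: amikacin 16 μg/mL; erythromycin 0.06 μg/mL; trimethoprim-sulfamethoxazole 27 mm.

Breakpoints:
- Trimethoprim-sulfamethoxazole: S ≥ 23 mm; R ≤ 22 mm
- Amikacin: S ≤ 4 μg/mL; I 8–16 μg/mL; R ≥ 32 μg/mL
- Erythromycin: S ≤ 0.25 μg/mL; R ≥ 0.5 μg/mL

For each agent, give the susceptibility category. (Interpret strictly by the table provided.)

Amikacin 16 μg/mL: in 8–16 μg/mL ⇒ Intermediate
Erythromycin 0.06 μg/mL: ≤ 0.25 μg/mL → susceptible
Trimethoprim-sulfamethoxazole 27 mm: ≥ 23 mm → susceptible

I, S, S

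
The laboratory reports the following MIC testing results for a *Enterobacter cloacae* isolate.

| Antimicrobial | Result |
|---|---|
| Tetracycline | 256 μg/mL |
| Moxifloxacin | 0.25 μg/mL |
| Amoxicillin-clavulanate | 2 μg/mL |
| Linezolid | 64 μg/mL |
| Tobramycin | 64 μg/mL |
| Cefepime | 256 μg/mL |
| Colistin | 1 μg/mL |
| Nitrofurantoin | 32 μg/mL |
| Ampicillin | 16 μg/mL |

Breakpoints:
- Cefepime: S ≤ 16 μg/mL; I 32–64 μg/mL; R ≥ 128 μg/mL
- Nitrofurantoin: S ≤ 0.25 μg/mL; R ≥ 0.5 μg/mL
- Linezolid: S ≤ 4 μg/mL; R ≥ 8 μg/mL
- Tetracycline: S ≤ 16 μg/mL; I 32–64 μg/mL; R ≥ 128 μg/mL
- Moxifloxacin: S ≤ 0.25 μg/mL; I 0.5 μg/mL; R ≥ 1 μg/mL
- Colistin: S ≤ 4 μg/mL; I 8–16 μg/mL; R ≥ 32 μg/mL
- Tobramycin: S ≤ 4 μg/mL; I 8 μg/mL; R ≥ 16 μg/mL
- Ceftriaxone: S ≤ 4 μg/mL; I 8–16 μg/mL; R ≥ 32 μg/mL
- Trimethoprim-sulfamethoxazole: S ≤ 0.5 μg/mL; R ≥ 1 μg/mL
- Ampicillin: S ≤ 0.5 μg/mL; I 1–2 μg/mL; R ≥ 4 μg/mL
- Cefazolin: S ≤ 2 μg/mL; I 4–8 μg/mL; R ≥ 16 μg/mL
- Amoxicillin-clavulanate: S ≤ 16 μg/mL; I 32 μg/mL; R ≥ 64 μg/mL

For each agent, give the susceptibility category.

Tetracycline: 256 μg/mL is ≥ 128 μg/mL ⇒ Resistant
Moxifloxacin: 0.25 μg/mL is ≤ 0.25 μg/mL — Susceptible
Amoxicillin-clavulanate: 2 μg/mL is ≤ 16 μg/mL — susceptible
Linezolid 64 μg/mL: ≥ 8 μg/mL — Resistant
Tobramycin 64 μg/mL: ≥ 16 μg/mL ⇒ resistant
Cefepime: 256 μg/mL is ≥ 128 μg/mL → resistant
Colistin (1 μg/mL) ≤ 4 μg/mL — Susceptible
Nitrofurantoin: 32 μg/mL is ≥ 0.5 μg/mL ⇒ resistant
Ampicillin: 16 μg/mL is ≥ 4 μg/mL → resistant

R, S, S, R, R, R, S, R, R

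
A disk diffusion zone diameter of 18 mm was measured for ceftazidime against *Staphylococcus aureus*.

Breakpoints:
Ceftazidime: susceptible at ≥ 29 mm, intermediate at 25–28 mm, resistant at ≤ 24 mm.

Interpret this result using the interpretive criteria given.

R

Ceftazidime (18 mm) ≤ 24 mm ⇒ Resistant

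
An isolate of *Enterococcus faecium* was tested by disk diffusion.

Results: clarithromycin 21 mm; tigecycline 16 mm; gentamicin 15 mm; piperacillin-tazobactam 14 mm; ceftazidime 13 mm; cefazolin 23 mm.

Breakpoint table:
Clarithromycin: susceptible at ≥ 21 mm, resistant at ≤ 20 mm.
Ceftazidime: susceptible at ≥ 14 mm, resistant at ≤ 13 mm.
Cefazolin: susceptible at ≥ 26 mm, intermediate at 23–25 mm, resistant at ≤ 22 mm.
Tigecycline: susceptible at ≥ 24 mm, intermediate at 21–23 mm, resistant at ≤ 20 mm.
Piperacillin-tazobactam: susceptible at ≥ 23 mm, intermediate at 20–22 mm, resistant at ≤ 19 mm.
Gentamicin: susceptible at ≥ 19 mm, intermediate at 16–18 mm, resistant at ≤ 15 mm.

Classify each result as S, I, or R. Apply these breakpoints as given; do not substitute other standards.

Clarithromycin 21 mm: ≥ 21 mm — susceptible
Tigecycline 16 mm: ≤ 20 mm ⇒ resistant
Gentamicin 15 mm: ≤ 15 mm — R
Piperacillin-tazobactam (14 mm) ≤ 19 mm — resistant
Ceftazidime (13 mm) ≤ 13 mm ⇒ resistant
Cefazolin 23 mm: in 23–25 mm ⇒ intermediate

S, R, R, R, R, I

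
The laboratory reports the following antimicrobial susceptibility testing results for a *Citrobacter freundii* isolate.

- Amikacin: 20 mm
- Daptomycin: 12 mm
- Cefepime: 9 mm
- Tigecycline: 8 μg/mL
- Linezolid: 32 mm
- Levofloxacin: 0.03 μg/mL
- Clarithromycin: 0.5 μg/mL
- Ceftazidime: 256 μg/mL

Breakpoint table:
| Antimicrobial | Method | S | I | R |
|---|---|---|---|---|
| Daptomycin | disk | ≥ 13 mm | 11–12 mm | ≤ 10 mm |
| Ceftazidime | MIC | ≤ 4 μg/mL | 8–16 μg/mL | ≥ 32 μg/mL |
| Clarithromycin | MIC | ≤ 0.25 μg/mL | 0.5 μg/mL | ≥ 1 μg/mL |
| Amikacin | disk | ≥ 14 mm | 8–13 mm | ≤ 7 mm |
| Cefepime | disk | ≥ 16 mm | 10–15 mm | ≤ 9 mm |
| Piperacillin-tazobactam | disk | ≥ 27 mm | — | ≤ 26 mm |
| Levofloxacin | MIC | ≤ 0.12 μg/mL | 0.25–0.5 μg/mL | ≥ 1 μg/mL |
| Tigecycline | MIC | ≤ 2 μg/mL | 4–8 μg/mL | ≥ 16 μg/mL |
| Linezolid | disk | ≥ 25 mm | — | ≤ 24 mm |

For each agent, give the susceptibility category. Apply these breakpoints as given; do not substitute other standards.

S, I, R, I, S, S, I, R

Amikacin: 20 mm is ≥ 14 mm → Susceptible
Daptomycin (12 mm) in 11–12 mm → I
Cefepime (9 mm) ≤ 9 mm — R
Tigecycline 8 μg/mL: in 4–8 μg/mL → Intermediate
Linezolid 32 mm: ≥ 25 mm ⇒ Susceptible
Levofloxacin: 0.03 μg/mL is ≤ 0.12 μg/mL — susceptible
Clarithromycin (0.5 μg/mL) = 0.5 μg/mL — I
Ceftazidime (256 μg/mL) ≥ 32 μg/mL — R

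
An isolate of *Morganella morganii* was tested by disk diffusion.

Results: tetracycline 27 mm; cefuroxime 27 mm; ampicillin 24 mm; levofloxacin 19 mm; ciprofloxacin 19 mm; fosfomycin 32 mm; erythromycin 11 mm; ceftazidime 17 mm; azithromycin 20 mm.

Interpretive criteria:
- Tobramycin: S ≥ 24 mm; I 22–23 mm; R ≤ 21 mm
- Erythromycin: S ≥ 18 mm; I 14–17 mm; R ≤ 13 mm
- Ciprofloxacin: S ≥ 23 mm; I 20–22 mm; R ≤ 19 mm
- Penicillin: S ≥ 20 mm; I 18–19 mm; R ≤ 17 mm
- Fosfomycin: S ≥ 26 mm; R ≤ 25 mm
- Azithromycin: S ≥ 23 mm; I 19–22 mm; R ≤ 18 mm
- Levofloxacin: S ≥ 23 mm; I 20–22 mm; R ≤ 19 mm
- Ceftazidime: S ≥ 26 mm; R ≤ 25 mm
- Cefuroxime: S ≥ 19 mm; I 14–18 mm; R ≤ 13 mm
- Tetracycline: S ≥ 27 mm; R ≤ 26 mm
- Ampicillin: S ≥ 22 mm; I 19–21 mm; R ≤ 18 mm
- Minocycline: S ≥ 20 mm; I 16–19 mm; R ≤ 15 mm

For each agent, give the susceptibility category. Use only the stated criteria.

S, S, S, R, R, S, R, R, I

Tetracycline (27 mm) ≥ 27 mm → susceptible
Cefuroxime: 27 mm is ≥ 19 mm — susceptible
Ampicillin 24 mm: ≥ 22 mm ⇒ susceptible
Levofloxacin 19 mm: ≤ 19 mm → resistant
Ciprofloxacin 19 mm: ≤ 19 mm ⇒ Resistant
Fosfomycin: 32 mm is ≥ 26 mm — S
Erythromycin (11 mm) ≤ 13 mm ⇒ resistant
Ceftazidime: 17 mm is ≤ 25 mm — resistant
Azithromycin 20 mm: in 19–22 mm — I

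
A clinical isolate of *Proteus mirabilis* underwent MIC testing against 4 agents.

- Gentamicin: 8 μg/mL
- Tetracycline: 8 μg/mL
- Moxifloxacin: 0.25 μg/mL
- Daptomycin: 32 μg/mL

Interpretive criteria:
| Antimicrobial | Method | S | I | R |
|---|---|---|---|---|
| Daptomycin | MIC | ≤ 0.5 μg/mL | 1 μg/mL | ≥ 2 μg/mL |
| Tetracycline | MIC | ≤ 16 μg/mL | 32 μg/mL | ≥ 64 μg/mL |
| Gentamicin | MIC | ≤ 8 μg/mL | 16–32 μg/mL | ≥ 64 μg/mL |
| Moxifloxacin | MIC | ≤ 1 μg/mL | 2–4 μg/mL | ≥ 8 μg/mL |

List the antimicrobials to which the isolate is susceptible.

gentamicin, tetracycline, moxifloxacin

Gentamicin (8 μg/mL) ≤ 8 μg/mL → Susceptible
Tetracycline 8 μg/mL: ≤ 16 μg/mL ⇒ susceptible
Moxifloxacin: 0.25 μg/mL is ≤ 1 μg/mL — S
Daptomycin: 32 μg/mL is ≥ 2 μg/mL ⇒ R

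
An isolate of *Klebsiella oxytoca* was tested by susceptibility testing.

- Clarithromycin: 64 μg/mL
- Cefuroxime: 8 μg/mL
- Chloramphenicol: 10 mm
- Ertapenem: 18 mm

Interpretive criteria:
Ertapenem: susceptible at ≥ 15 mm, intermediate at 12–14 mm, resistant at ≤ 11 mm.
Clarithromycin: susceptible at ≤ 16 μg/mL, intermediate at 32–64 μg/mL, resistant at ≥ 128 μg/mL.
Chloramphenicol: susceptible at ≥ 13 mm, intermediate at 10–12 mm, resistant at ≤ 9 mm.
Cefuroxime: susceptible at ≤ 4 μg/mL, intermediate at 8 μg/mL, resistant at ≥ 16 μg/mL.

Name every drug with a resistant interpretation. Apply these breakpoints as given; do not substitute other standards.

none

Clarithromycin 64 μg/mL: in 32–64 μg/mL → I
Cefuroxime: 8 μg/mL is = 8 μg/mL — Intermediate
Chloramphenicol: 10 mm is in 10–12 mm — intermediate
Ertapenem (18 mm) ≥ 15 mm → Susceptible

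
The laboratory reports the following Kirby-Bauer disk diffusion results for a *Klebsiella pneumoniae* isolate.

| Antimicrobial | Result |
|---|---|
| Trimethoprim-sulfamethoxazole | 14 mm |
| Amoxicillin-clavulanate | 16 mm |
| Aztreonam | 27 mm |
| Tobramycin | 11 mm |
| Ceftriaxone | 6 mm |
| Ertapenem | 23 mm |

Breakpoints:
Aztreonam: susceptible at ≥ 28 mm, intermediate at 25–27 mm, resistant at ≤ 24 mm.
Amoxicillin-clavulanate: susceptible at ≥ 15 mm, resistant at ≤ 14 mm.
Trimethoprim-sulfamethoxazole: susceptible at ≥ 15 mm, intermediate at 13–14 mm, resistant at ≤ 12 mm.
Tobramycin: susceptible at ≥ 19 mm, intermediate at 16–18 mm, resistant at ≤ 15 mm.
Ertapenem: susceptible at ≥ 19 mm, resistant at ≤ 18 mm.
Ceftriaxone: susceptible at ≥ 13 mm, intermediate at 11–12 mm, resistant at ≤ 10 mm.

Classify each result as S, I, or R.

I, S, I, R, R, S

Trimethoprim-sulfamethoxazole 14 mm: in 13–14 mm ⇒ intermediate
Amoxicillin-clavulanate (16 mm) ≥ 15 mm → S
Aztreonam (27 mm) in 25–27 mm → I
Tobramycin (11 mm) ≤ 15 mm ⇒ R
Ceftriaxone 6 mm: ≤ 10 mm ⇒ Resistant
Ertapenem (23 mm) ≥ 19 mm → S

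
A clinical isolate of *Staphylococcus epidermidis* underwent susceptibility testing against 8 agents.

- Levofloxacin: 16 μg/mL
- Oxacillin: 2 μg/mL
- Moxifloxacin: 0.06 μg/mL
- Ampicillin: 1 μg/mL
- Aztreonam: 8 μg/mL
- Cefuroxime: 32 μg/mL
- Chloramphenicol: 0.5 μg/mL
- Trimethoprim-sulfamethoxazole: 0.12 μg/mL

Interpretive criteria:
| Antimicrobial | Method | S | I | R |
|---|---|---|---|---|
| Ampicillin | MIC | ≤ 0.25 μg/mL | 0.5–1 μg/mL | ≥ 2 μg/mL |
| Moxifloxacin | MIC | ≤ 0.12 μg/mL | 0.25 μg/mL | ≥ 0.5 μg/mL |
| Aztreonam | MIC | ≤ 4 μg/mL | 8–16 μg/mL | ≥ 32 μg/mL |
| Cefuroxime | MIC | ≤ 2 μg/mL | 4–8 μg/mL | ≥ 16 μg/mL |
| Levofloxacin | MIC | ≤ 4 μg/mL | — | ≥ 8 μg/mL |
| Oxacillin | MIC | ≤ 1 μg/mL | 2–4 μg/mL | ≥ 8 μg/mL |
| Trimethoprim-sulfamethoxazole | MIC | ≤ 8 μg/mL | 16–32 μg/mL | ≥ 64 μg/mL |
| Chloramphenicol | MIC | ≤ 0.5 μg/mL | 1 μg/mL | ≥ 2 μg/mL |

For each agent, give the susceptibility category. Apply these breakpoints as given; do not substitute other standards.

Levofloxacin: 16 μg/mL is ≥ 8 μg/mL — Resistant
Oxacillin 2 μg/mL: in 2–4 μg/mL → intermediate
Moxifloxacin 0.06 μg/mL: ≤ 0.12 μg/mL → S
Ampicillin: 1 μg/mL is in 0.5–1 μg/mL — intermediate
Aztreonam: 8 μg/mL is in 8–16 μg/mL — Intermediate
Cefuroxime: 32 μg/mL is ≥ 16 μg/mL ⇒ R
Chloramphenicol: 0.5 μg/mL is ≤ 0.5 μg/mL ⇒ susceptible
Trimethoprim-sulfamethoxazole 0.12 μg/mL: ≤ 8 μg/mL ⇒ S

R, I, S, I, I, R, S, S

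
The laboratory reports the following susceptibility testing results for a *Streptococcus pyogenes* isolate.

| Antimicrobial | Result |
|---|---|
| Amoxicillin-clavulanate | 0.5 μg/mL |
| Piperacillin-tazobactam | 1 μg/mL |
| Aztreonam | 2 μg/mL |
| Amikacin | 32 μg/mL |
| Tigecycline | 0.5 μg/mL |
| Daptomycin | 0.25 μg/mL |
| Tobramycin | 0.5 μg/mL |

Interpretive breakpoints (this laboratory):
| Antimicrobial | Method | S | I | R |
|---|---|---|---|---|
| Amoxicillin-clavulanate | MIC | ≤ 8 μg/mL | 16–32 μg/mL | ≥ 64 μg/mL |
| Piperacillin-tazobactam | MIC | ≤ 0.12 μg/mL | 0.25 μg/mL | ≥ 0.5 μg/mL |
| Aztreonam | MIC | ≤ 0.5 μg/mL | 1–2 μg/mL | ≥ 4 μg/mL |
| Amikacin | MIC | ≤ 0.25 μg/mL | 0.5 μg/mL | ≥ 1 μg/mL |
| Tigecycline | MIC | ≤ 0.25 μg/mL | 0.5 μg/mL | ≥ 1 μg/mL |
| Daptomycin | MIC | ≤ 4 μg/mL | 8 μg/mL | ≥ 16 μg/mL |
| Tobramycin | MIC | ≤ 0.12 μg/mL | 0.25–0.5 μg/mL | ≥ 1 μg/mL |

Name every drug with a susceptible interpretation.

amoxicillin-clavulanate, daptomycin

Amoxicillin-clavulanate: 0.5 μg/mL is ≤ 8 μg/mL → susceptible
Piperacillin-tazobactam 1 μg/mL: ≥ 0.5 μg/mL → Resistant
Aztreonam (2 μg/mL) in 1–2 μg/mL → intermediate
Amikacin 32 μg/mL: ≥ 1 μg/mL ⇒ Resistant
Tigecycline (0.5 μg/mL) = 0.5 μg/mL ⇒ Intermediate
Daptomycin (0.25 μg/mL) ≤ 4 μg/mL ⇒ susceptible
Tobramycin (0.5 μg/mL) in 0.25–0.5 μg/mL → intermediate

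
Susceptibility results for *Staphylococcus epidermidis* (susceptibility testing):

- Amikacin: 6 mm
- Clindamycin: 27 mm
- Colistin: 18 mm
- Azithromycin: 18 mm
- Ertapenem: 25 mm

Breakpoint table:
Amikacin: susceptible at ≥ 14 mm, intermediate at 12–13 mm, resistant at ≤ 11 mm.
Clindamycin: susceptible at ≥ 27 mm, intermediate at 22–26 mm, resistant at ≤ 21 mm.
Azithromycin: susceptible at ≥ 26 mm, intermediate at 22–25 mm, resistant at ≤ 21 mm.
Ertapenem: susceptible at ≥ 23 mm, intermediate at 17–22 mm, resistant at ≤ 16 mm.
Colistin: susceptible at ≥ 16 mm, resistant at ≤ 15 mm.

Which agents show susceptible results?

Amikacin: 6 mm is ≤ 11 mm — R
Clindamycin 27 mm: ≥ 27 mm — S
Colistin: 18 mm is ≥ 16 mm — susceptible
Azithromycin (18 mm) ≤ 21 mm ⇒ R
Ertapenem 25 mm: ≥ 23 mm → Susceptible

clindamycin, colistin, ertapenem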